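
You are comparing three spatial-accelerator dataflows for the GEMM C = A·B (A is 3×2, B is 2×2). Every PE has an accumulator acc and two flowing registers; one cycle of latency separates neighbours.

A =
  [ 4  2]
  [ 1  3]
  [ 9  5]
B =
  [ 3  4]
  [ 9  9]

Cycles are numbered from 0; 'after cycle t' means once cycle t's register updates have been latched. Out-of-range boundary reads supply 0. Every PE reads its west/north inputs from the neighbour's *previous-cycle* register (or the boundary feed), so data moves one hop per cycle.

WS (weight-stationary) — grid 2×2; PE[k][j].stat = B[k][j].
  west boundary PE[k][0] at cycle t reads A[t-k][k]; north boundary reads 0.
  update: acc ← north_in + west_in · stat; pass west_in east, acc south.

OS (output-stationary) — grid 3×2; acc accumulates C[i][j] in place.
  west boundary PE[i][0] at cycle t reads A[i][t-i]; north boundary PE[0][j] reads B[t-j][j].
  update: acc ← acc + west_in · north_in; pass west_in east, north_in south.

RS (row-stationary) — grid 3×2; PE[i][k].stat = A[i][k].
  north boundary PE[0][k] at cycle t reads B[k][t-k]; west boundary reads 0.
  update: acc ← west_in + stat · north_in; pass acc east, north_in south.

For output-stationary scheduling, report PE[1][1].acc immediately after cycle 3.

PE[1][1].acc = 31

OS (3×2). Following PE[1][1] plus its west/north inputs:
  cycle 0: PE[0][1] → acc 0, east 0, south 0
  cycle 0: PE[1][0] → acc 0, east 0, south 0
  cycle 0: PE[1][1] → acc 0, east 0, south 0
  cycle 1: PE[0][1] → acc 16, east 4, south 4
  cycle 1: PE[1][0] → acc 3, east 1, south 3
  cycle 1: PE[1][1] → acc 0, east 0, south 0
  cycle 2: PE[0][1] → acc 34, east 2, south 9
  cycle 2: PE[1][0] → acc 30, east 3, south 9
  cycle 2: PE[1][1] → acc 4, east 1, south 4
  cycle 3: PE[0][1] → acc 34, east 0, south 0
  cycle 3: PE[1][0] → acc 30, east 0, south 0
  cycle 3: PE[1][1] → acc 31, east 3, south 9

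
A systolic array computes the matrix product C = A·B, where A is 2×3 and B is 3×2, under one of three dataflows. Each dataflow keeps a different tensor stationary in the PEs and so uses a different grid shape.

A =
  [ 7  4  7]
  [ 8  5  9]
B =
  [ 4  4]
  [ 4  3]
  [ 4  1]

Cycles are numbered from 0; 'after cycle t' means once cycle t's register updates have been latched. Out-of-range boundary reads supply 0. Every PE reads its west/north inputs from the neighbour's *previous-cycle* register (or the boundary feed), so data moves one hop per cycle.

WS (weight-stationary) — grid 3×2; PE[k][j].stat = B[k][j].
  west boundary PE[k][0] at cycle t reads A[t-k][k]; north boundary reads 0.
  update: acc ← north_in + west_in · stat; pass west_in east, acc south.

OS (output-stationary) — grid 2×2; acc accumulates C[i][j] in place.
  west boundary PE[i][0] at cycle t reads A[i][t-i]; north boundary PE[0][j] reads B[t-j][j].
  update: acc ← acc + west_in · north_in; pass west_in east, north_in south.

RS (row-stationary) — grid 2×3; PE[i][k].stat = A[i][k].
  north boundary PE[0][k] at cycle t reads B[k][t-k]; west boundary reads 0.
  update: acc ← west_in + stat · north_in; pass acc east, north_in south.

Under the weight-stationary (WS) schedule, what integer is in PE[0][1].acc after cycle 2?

PE[0][1].acc = 32

WS (3×2). Following PE[0][1] plus its west/north inputs:
  [0] (0,0) acc=28 (h:7 v:28)
  [0] (0,1) acc=0 (h:0 v:0)
  [1] (0,0) acc=32 (h:8 v:32)
  [1] (0,1) acc=28 (h:7 v:28)
  [2] (0,0) acc=0 (h:0 v:0)
  [2] (0,1) acc=32 (h:8 v:32)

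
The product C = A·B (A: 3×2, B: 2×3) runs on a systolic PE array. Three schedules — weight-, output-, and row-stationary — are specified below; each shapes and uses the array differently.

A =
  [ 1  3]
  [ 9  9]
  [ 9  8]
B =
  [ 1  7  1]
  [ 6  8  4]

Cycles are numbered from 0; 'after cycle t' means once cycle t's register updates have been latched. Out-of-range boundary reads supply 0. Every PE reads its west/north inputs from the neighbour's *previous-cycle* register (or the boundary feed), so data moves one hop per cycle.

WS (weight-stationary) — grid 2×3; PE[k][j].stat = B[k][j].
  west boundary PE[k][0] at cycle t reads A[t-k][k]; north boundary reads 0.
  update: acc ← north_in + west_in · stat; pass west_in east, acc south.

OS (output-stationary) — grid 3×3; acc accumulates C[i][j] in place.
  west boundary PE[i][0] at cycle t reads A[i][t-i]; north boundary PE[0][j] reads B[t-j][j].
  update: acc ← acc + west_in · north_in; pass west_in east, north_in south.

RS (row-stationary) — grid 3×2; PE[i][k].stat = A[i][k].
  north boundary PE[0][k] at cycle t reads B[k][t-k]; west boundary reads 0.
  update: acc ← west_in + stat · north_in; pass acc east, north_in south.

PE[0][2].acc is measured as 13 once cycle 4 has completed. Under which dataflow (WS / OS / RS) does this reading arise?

Under WS (2×3), PE[0][2]:
  t=0 PE[0][2]: acc=0 h=0 v=0
  t=1 PE[0][2]: acc=0 h=0 v=0
  t=2 PE[0][2]: acc=1 h=1 v=1
  t=3 PE[0][2]: acc=9 h=9 v=9
  t=4 PE[0][2]: acc=9 h=9 v=9
Under OS (3×3), PE[0][2]:
  t=0 PE[0][2]: acc=0 h=0 v=0
  t=1 PE[0][2]: acc=0 h=0 v=0
  t=2 PE[0][2]: acc=1 h=1 v=1
  t=3 PE[0][2]: acc=13 h=3 v=4
  t=4 PE[0][2]: acc=13 h=0 v=0
— RS: 3×2 array has no PE[0][2].

dataflow = OS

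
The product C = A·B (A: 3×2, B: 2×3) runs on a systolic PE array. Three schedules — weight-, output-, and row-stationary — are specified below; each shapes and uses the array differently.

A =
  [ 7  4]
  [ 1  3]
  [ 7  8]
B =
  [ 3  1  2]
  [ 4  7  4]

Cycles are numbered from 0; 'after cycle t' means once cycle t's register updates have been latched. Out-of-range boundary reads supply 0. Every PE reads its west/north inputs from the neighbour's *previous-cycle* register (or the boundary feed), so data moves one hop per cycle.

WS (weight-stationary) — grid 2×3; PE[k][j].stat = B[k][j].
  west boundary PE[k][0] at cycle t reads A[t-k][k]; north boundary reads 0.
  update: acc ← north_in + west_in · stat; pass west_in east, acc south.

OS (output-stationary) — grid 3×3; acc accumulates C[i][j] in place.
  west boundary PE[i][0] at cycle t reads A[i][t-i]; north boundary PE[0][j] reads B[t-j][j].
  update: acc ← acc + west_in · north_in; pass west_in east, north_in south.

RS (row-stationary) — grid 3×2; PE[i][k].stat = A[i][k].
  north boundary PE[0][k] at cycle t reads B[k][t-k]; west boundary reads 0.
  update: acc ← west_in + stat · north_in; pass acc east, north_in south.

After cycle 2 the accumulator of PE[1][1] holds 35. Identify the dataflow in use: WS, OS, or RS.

dataflow = WS

Under WS (2×3), PE[1][1]:
  after 0 — PE[1][1] acc=0, pass-E 0, pass-S 0
  after 1 — PE[1][1] acc=0, pass-E 0, pass-S 0
  after 2 — PE[1][1] acc=35, pass-E 4, pass-S 35
Under OS (3×3), PE[1][1]:
  after 0 — PE[1][1] acc=0, pass-E 0, pass-S 0
  after 1 — PE[1][1] acc=0, pass-E 0, pass-S 0
  after 2 — PE[1][1] acc=1, pass-E 1, pass-S 1
Under RS (3×2), PE[1][1]:
  after 0 — PE[1][1] acc=0, pass-E 0, pass-S 0
  after 1 — PE[1][1] acc=0, pass-E 0, pass-S 0
  after 2 — PE[1][1] acc=15, pass-E 15, pass-S 4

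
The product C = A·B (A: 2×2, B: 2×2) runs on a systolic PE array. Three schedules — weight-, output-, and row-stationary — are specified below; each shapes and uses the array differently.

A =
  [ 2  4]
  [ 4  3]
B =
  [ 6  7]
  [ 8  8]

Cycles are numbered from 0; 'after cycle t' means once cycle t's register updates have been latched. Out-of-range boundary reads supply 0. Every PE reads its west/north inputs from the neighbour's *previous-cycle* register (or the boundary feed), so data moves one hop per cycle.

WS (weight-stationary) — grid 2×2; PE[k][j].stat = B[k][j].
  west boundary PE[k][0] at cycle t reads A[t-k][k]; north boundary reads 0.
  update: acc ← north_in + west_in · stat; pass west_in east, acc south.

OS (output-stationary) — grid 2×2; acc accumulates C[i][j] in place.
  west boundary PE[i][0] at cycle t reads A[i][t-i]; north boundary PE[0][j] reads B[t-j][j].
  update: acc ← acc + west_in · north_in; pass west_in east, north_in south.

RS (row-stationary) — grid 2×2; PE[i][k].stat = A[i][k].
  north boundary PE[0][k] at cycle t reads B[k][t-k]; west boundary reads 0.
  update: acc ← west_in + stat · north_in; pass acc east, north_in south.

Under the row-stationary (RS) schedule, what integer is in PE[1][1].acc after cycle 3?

PE[1][1].acc = 52

RS on a 2×2 grid — tracing PE[1][1] and its feeders:
  t=0 PE[0][1]: acc=0 h=0 v=0
  t=0 PE[1][0]: acc=0 h=0 v=0
  t=0 PE[1][1]: acc=0 h=0 v=0
  t=1 PE[0][1]: acc=44 h=44 v=8
  t=1 PE[1][0]: acc=24 h=24 v=6
  t=1 PE[1][1]: acc=0 h=0 v=0
  t=2 PE[0][1]: acc=46 h=46 v=8
  t=2 PE[1][0]: acc=28 h=28 v=7
  t=2 PE[1][1]: acc=48 h=48 v=8
  t=3 PE[0][1]: acc=0 h=0 v=0
  t=3 PE[1][0]: acc=0 h=0 v=0
  t=3 PE[1][1]: acc=52 h=52 v=8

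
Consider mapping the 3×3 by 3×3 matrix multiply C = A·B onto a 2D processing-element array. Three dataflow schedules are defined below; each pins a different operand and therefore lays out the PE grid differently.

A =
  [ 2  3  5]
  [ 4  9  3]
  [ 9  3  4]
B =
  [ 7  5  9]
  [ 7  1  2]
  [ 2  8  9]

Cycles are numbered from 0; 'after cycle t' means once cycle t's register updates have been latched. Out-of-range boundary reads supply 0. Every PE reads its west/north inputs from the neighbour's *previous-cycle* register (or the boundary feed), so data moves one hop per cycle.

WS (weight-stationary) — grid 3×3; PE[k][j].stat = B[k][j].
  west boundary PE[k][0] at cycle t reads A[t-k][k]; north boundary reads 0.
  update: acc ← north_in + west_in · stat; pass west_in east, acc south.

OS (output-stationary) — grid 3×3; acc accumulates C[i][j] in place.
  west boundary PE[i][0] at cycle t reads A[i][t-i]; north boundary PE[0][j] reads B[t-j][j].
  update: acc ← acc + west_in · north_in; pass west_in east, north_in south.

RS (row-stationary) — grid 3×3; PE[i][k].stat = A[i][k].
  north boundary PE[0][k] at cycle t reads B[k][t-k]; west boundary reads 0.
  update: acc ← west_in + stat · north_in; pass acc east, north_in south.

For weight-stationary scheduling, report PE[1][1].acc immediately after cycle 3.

PE[1][1].acc = 29

WS (3×3). Following PE[1][1] plus its west/north inputs:
  [0] (0,1) acc=0 (h:0 v:0)
  [0] (1,0) acc=0 (h:0 v:0)
  [0] (1,1) acc=0 (h:0 v:0)
  [1] (0,1) acc=10 (h:2 v:10)
  [1] (1,0) acc=35 (h:3 v:35)
  [1] (1,1) acc=0 (h:0 v:0)
  [2] (0,1) acc=20 (h:4 v:20)
  [2] (1,0) acc=91 (h:9 v:91)
  [2] (1,1) acc=13 (h:3 v:13)
  [3] (0,1) acc=45 (h:9 v:45)
  [3] (1,0) acc=84 (h:3 v:84)
  [3] (1,1) acc=29 (h:9 v:29)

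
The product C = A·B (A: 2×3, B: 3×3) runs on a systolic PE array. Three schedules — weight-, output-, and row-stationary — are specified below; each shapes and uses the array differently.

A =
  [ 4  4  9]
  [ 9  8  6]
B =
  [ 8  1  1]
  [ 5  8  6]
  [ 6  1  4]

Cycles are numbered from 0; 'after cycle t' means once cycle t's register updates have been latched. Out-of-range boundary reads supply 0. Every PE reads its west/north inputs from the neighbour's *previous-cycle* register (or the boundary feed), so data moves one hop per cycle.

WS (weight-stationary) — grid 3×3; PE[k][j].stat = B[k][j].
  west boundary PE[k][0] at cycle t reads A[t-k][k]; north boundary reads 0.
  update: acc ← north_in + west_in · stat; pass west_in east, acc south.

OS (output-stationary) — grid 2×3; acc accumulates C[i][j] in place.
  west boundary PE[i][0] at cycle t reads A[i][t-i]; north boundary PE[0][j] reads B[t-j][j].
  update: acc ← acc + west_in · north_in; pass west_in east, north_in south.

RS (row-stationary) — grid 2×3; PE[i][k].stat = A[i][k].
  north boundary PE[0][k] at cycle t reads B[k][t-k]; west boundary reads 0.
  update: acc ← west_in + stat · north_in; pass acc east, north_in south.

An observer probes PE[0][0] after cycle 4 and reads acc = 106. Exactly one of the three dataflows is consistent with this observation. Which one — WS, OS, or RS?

dataflow = OS

WS [3×3] PE[0][0] across cycles:
  0: (0,0).acc=32  regs=<4,32>
  1: (0,0).acc=72  regs=<9,72>
  2: (0,0).acc=0  regs=<0,0>
  3: (0,0).acc=0  regs=<0,0>
  4: (0,0).acc=0  regs=<0,0>
OS [2×3] PE[0][0] across cycles:
  0: (0,0).acc=32  regs=<4,8>
  1: (0,0).acc=52  regs=<4,5>
  2: (0,0).acc=106  regs=<9,6>
  3: (0,0).acc=106  regs=<0,0>
  4: (0,0).acc=106  regs=<0,0>
RS [2×3] PE[0][0] across cycles:
  0: (0,0).acc=32  regs=<32,8>
  1: (0,0).acc=4  regs=<4,1>
  2: (0,0).acc=4  regs=<4,1>
  3: (0,0).acc=0  regs=<0,0>
  4: (0,0).acc=0  regs=<0,0>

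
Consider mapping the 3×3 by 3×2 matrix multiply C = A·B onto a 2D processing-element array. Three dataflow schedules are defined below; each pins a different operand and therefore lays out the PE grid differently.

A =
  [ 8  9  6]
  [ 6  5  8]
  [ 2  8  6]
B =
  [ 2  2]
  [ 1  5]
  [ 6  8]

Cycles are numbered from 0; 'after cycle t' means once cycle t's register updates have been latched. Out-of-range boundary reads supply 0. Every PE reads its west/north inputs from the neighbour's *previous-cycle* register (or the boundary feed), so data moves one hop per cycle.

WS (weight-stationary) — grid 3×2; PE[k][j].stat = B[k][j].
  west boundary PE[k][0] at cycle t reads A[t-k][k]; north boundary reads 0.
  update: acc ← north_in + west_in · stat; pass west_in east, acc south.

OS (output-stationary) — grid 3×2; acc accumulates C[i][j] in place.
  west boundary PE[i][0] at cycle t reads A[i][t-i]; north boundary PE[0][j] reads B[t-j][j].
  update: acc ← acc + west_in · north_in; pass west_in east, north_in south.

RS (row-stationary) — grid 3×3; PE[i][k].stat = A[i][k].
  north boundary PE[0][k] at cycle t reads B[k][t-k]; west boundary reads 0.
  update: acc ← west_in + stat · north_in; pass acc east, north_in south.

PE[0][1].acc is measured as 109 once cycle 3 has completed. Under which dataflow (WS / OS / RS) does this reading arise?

dataflow = OS

WS (3×2 grid), PE[0][1]:
  c0 r0c1: 0 / 0 / 0
  c1 r0c1: 16 / 8 / 16
  c2 r0c1: 12 / 6 / 12
  c3 r0c1: 4 / 2 / 4
OS (3×2 grid), PE[0][1]:
  c0 r0c1: 0 / 0 / 0
  c1 r0c1: 16 / 8 / 2
  c2 r0c1: 61 / 9 / 5
  c3 r0c1: 109 / 6 / 8
RS (3×3 grid), PE[0][1]:
  c0 r0c1: 0 / 0 / 0
  c1 r0c1: 25 / 25 / 1
  c2 r0c1: 61 / 61 / 5
  c3 r0c1: 0 / 0 / 0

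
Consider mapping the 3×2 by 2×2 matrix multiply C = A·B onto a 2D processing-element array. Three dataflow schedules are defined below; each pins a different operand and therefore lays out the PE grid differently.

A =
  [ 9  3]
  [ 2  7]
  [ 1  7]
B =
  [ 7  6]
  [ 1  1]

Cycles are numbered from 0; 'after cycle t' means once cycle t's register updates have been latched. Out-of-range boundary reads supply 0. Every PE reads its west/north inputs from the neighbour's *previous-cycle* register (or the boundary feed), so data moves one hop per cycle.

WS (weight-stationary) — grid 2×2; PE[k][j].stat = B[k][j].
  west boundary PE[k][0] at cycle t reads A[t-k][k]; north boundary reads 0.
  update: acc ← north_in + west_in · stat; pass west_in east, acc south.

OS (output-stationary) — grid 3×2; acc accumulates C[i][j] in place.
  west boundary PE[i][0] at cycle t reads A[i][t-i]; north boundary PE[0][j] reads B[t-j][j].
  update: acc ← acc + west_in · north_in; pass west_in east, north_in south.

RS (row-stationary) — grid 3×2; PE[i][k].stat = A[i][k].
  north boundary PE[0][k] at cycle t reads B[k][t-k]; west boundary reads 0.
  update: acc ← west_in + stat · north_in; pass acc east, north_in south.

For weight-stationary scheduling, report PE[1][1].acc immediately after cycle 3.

WS on a 2×2 grid — tracing PE[1][1] and its feeders:
  step 0 · PE0,1: acc=0; fwd→0 fwd↓0
  step 0 · PE1,0: acc=0; fwd→0 fwd↓0
  step 0 · PE1,1: acc=0; fwd→0 fwd↓0
  step 1 · PE0,1: acc=54; fwd→9 fwd↓54
  step 1 · PE1,0: acc=66; fwd→3 fwd↓66
  step 1 · PE1,1: acc=0; fwd→0 fwd↓0
  step 2 · PE0,1: acc=12; fwd→2 fwd↓12
  step 2 · PE1,0: acc=21; fwd→7 fwd↓21
  step 2 · PE1,1: acc=57; fwd→3 fwd↓57
  step 3 · PE0,1: acc=6; fwd→1 fwd↓6
  step 3 · PE1,0: acc=14; fwd→7 fwd↓14
  step 3 · PE1,1: acc=19; fwd→7 fwd↓19

PE[1][1].acc = 19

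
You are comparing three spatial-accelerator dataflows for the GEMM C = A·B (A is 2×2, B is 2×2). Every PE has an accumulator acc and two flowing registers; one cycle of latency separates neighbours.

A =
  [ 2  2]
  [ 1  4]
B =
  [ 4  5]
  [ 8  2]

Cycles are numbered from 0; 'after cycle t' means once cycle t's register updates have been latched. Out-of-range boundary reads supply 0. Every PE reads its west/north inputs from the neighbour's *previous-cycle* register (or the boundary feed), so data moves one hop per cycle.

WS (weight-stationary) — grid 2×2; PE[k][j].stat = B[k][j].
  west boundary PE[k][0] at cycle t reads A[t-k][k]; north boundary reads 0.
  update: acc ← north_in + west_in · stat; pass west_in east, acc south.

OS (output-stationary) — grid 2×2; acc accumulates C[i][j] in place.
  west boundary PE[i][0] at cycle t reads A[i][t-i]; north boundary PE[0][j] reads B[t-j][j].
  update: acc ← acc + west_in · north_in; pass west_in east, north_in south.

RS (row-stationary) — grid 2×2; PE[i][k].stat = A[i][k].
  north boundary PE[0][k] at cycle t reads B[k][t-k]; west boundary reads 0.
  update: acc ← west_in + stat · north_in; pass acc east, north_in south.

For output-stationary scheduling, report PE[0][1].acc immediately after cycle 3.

Tracing OS — 2×2 array, target PE[0][1]:
  step 0 · PE0,0: acc=8; fwd→2 fwd↓4
  step 0 · PE0,1: acc=0; fwd→0 fwd↓0
  step 1 · PE0,0: acc=24; fwd→2 fwd↓8
  step 1 · PE0,1: acc=10; fwd→2 fwd↓5
  step 2 · PE0,0: acc=24; fwd→0 fwd↓0
  step 2 · PE0,1: acc=14; fwd→2 fwd↓2
  step 3 · PE0,0: acc=24; fwd→0 fwd↓0
  step 3 · PE0,1: acc=14; fwd→0 fwd↓0

PE[0][1].acc = 14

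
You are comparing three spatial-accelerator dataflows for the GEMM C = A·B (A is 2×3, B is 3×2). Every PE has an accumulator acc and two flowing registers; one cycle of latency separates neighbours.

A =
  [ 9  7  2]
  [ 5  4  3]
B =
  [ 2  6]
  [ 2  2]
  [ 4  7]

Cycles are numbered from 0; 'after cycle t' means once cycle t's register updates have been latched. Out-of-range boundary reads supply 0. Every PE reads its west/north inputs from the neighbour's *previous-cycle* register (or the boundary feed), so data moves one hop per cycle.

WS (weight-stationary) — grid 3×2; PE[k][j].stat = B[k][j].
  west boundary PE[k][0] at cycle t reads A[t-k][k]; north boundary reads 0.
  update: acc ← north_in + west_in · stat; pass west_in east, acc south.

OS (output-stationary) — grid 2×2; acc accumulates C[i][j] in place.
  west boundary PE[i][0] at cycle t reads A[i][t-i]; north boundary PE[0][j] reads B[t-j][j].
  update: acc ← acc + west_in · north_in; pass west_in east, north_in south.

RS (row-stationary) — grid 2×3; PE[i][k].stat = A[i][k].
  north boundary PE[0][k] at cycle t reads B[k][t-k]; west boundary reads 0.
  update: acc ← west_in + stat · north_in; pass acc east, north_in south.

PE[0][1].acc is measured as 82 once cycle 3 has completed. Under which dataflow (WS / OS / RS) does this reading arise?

WS (3×2 grid), PE[0][1]:
  0: (0,1).acc=0  regs=<0,0>
  1: (0,1).acc=54  regs=<9,54>
  2: (0,1).acc=30  regs=<5,30>
  3: (0,1).acc=0  regs=<0,0>
OS (2×2 grid), PE[0][1]:
  0: (0,1).acc=0  regs=<0,0>
  1: (0,1).acc=54  regs=<9,6>
  2: (0,1).acc=68  regs=<7,2>
  3: (0,1).acc=82  regs=<2,7>
RS (2×3 grid), PE[0][1]:
  0: (0,1).acc=0  regs=<0,0>
  1: (0,1).acc=32  regs=<32,2>
  2: (0,1).acc=68  regs=<68,2>
  3: (0,1).acc=0  regs=<0,0>

dataflow = OS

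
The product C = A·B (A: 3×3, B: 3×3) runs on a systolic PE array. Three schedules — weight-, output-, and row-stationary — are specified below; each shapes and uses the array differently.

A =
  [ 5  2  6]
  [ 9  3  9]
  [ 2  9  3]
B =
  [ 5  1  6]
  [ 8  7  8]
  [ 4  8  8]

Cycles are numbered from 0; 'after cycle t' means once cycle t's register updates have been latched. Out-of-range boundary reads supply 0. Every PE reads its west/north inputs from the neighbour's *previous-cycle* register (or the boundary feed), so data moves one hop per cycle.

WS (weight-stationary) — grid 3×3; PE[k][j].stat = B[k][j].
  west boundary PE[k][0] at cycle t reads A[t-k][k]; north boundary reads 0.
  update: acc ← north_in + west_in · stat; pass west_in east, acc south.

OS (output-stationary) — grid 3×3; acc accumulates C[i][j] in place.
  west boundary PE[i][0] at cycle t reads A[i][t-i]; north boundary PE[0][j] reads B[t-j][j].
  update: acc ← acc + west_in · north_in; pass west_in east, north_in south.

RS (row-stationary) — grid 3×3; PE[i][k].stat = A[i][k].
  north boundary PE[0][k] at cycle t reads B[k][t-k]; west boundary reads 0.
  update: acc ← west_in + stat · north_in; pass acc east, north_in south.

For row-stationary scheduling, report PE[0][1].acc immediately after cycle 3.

PE[0][1].acc = 46

Tracing RS — 3×3 array, target PE[0][1]:
  after 0 — PE[0][0] acc=25, pass-E 25, pass-S 5
  after 0 — PE[0][1] acc=0, pass-E 0, pass-S 0
  after 1 — PE[0][0] acc=5, pass-E 5, pass-S 1
  after 1 — PE[0][1] acc=41, pass-E 41, pass-S 8
  after 2 — PE[0][0] acc=30, pass-E 30, pass-S 6
  after 2 — PE[0][1] acc=19, pass-E 19, pass-S 7
  after 3 — PE[0][0] acc=0, pass-E 0, pass-S 0
  after 3 — PE[0][1] acc=46, pass-E 46, pass-S 8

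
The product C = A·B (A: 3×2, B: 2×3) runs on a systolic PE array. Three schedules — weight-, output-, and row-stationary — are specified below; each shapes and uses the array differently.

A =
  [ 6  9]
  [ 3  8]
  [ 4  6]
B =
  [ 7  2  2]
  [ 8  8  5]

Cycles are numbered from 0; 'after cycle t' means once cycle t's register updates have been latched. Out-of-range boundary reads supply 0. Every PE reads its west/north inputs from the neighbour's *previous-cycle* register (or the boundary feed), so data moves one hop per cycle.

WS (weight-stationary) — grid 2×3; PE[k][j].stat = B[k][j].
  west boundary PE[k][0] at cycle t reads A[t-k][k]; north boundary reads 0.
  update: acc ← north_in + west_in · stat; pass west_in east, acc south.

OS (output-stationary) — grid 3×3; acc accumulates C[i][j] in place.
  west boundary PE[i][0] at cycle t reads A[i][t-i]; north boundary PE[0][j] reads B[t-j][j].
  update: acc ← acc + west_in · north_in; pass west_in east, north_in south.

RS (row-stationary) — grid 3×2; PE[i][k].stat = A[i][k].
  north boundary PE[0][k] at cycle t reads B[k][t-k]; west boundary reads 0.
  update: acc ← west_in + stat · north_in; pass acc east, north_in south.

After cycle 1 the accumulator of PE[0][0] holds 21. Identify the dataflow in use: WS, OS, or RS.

dataflow = WS

Under WS (2×3), PE[0][0]:
  c0 r0c0: 42 / 6 / 42
  c1 r0c0: 21 / 3 / 21
Under OS (3×3), PE[0][0]:
  c0 r0c0: 42 / 6 / 7
  c1 r0c0: 114 / 9 / 8
Under RS (3×2), PE[0][0]:
  c0 r0c0: 42 / 42 / 7
  c1 r0c0: 12 / 12 / 2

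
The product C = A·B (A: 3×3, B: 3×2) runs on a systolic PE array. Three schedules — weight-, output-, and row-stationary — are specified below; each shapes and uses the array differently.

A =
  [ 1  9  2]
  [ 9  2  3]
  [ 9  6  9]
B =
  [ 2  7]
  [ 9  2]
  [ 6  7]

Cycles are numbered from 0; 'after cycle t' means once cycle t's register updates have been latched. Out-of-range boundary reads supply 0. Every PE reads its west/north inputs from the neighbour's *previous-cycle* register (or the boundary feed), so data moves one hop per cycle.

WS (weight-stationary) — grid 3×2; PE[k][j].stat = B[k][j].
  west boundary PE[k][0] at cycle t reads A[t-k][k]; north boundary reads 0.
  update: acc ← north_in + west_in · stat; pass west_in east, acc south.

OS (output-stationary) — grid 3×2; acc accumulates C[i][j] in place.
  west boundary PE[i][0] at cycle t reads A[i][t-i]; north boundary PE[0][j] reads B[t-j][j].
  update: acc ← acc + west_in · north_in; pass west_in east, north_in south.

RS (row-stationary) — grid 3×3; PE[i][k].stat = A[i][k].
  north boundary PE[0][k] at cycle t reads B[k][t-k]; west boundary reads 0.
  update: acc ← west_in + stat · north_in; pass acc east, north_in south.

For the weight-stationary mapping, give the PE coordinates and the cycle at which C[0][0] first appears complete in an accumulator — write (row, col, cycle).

(row, col, cycle) = (2, 0, 2)

WS — PE[2][0] is where C[0][0] collects:
  after 0 — PE[2][0] acc=0, pass-E 0, pass-S 0
  after 1 — PE[2][0] acc=0, pass-E 0, pass-S 0
  after 2 — PE[2][0] acc=95, pass-E 2, pass-S 95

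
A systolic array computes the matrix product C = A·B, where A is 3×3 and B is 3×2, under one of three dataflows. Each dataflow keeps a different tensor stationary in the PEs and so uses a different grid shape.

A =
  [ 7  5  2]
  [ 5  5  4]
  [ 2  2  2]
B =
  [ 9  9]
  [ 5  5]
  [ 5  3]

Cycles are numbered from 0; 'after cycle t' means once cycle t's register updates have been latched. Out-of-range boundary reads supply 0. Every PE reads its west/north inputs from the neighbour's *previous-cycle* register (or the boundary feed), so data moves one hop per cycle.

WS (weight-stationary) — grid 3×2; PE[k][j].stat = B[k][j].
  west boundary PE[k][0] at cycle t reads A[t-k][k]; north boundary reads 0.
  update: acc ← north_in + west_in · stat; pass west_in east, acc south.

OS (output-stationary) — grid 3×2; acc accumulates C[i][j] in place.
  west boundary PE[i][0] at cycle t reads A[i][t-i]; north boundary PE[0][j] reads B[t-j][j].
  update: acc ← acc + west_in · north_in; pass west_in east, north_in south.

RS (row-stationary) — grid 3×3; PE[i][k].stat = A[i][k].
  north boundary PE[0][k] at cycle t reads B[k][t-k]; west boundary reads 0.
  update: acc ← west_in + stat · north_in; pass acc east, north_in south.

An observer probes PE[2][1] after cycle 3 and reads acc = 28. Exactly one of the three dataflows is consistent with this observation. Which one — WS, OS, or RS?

dataflow = RS

WS [3×2] PE[2][1] across cycles:
  after 0 — PE[2][1] acc=0, pass-E 0, pass-S 0
  after 1 — PE[2][1] acc=0, pass-E 0, pass-S 0
  after 2 — PE[2][1] acc=0, pass-E 0, pass-S 0
  after 3 — PE[2][1] acc=94, pass-E 2, pass-S 94
OS [3×2] PE[2][1] across cycles:
  after 0 — PE[2][1] acc=0, pass-E 0, pass-S 0
  after 1 — PE[2][1] acc=0, pass-E 0, pass-S 0
  after 2 — PE[2][1] acc=0, pass-E 0, pass-S 0
  after 3 — PE[2][1] acc=18, pass-E 2, pass-S 9
RS [3×3] PE[2][1] across cycles:
  after 0 — PE[2][1] acc=0, pass-E 0, pass-S 0
  after 1 — PE[2][1] acc=0, pass-E 0, pass-S 0
  after 2 — PE[2][1] acc=0, pass-E 0, pass-S 0
  after 3 — PE[2][1] acc=28, pass-E 28, pass-S 5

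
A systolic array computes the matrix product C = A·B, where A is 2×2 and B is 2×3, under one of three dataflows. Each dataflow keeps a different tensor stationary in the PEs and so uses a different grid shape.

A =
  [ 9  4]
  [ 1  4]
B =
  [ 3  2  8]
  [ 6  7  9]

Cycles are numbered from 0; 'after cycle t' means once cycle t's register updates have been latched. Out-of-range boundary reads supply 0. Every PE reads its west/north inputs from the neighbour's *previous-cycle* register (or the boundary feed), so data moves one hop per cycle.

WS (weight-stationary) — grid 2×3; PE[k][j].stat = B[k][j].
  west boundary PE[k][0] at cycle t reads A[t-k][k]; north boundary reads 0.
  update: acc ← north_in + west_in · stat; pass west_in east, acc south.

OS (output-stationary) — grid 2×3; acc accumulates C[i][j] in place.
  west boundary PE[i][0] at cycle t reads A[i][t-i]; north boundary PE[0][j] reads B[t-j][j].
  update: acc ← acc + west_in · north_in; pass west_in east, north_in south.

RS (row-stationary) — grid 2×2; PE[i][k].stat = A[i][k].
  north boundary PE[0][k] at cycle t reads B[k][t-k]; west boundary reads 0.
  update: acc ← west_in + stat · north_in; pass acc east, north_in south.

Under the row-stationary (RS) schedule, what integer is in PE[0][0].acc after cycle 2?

PE[0][0].acc = 72

RS on a 2×2 grid — tracing PE[0][0] and its feeders:
  step 0 · PE0,0: acc=27; fwd→27 fwd↓3
  step 1 · PE0,0: acc=18; fwd→18 fwd↓2
  step 2 · PE0,0: acc=72; fwd→72 fwd↓8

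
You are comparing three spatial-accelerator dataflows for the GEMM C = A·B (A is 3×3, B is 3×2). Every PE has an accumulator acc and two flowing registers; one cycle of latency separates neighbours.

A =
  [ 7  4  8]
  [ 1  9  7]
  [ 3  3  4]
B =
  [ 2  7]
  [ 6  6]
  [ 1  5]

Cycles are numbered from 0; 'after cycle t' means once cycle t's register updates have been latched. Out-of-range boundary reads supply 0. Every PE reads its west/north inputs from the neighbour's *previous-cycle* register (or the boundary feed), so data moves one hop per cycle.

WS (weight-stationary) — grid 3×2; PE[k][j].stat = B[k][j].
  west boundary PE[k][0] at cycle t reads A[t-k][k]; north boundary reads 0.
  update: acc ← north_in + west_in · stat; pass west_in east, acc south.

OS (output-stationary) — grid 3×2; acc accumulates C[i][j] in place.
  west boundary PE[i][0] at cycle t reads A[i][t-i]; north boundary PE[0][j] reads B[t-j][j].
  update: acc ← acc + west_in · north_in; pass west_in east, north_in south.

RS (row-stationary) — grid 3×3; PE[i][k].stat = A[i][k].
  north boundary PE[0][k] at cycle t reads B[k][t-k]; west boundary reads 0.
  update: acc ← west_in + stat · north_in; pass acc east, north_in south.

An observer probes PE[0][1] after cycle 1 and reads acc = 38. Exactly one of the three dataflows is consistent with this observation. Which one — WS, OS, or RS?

dataflow = RS

Under WS (3×2), PE[0][1]:
  t=0 PE[0][1]: acc=0 h=0 v=0
  t=1 PE[0][1]: acc=49 h=7 v=49
Under OS (3×2), PE[0][1]:
  t=0 PE[0][1]: acc=0 h=0 v=0
  t=1 PE[0][1]: acc=49 h=7 v=7
Under RS (3×3), PE[0][1]:
  t=0 PE[0][1]: acc=0 h=0 v=0
  t=1 PE[0][1]: acc=38 h=38 v=6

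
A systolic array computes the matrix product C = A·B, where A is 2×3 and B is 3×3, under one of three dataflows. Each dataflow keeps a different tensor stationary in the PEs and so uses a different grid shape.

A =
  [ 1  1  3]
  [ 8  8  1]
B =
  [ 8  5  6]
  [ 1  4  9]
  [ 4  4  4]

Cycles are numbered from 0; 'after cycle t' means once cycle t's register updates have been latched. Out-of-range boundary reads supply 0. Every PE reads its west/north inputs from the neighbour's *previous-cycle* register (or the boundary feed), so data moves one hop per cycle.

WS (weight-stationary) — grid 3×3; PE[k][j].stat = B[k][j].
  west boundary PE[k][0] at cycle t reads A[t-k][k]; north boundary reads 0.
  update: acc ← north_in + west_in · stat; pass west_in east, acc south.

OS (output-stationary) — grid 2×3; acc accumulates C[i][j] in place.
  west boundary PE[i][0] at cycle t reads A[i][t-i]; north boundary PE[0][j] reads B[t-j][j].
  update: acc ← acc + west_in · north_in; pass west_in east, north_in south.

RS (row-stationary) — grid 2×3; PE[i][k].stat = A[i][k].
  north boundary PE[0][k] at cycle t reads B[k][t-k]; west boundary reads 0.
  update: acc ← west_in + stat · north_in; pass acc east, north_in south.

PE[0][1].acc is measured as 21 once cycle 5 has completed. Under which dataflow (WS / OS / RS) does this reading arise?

WS (3×3 grid), PE[0][1]:
  c0 r0c1: 0 / 0 / 0
  c1 r0c1: 5 / 1 / 5
  c2 r0c1: 40 / 8 / 40
  c3 r0c1: 0 / 0 / 0
  c4 r0c1: 0 / 0 / 0
  c5 r0c1: 0 / 0 / 0
OS (2×3 grid), PE[0][1]:
  c0 r0c1: 0 / 0 / 0
  c1 r0c1: 5 / 1 / 5
  c2 r0c1: 9 / 1 / 4
  c3 r0c1: 21 / 3 / 4
  c4 r0c1: 21 / 0 / 0
  c5 r0c1: 21 / 0 / 0
RS (2×3 grid), PE[0][1]:
  c0 r0c1: 0 / 0 / 0
  c1 r0c1: 9 / 9 / 1
  c2 r0c1: 9 / 9 / 4
  c3 r0c1: 15 / 15 / 9
  c4 r0c1: 0 / 0 / 0
  c5 r0c1: 0 / 0 / 0

dataflow = OS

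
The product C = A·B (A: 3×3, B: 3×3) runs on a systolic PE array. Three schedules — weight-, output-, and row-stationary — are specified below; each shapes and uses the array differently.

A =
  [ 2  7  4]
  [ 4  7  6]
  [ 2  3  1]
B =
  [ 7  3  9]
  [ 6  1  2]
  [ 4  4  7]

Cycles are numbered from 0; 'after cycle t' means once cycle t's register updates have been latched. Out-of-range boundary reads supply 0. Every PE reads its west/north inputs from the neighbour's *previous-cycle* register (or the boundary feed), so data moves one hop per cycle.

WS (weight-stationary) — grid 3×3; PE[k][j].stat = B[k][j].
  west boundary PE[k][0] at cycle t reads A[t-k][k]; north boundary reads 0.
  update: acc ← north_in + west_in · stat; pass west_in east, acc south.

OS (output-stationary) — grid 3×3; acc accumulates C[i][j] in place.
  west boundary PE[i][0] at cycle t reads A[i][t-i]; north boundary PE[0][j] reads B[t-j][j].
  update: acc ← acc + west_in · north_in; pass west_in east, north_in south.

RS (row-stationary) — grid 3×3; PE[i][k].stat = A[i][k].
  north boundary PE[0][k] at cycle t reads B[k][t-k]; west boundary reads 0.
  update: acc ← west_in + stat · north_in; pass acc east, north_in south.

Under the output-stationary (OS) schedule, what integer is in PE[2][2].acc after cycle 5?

Tracing OS — 3×3 array, target PE[2][2]:
  0: (1,2).acc=0  regs=<0,0>
  0: (2,1).acc=0  regs=<0,0>
  0: (2,2).acc=0  regs=<0,0>
  1: (1,2).acc=0  regs=<0,0>
  1: (2,1).acc=0  regs=<0,0>
  1: (2,2).acc=0  regs=<0,0>
  2: (1,2).acc=0  regs=<0,0>
  2: (2,1).acc=0  regs=<0,0>
  2: (2,2).acc=0  regs=<0,0>
  3: (1,2).acc=36  regs=<4,9>
  3: (2,1).acc=6  regs=<2,3>
  3: (2,2).acc=0  regs=<0,0>
  4: (1,2).acc=50  regs=<7,2>
  4: (2,1).acc=9  regs=<3,1>
  4: (2,2).acc=18  regs=<2,9>
  5: (1,2).acc=92  regs=<6,7>
  5: (2,1).acc=13  regs=<1,4>
  5: (2,2).acc=24  regs=<3,2>

PE[2][2].acc = 24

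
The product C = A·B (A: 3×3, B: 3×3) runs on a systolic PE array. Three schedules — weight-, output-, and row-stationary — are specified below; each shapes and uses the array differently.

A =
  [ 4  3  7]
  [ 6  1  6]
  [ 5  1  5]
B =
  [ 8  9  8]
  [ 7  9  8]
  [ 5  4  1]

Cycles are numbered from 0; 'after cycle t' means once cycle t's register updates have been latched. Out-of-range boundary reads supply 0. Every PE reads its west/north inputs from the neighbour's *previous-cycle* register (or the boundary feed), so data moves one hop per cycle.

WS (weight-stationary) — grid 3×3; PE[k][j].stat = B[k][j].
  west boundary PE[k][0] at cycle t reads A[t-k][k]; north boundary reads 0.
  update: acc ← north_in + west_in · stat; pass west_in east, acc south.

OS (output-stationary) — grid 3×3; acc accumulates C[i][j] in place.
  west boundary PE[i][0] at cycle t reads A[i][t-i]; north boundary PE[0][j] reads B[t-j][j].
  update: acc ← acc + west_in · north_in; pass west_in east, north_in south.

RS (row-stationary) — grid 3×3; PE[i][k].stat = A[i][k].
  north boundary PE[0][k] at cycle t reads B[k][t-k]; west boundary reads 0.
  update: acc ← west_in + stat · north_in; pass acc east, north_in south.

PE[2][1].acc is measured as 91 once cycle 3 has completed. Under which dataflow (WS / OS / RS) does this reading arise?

Under WS (3×3), PE[2][1]:
  [0] (2,1) acc=0 (h:0 v:0)
  [1] (2,1) acc=0 (h:0 v:0)
  [2] (2,1) acc=0 (h:0 v:0)
  [3] (2,1) acc=91 (h:7 v:91)
Under OS (3×3), PE[2][1]:
  [0] (2,1) acc=0 (h:0 v:0)
  [1] (2,1) acc=0 (h:0 v:0)
  [2] (2,1) acc=0 (h:0 v:0)
  [3] (2,1) acc=45 (h:5 v:9)
Under RS (3×3), PE[2][1]:
  [0] (2,1) acc=0 (h:0 v:0)
  [1] (2,1) acc=0 (h:0 v:0)
  [2] (2,1) acc=0 (h:0 v:0)
  [3] (2,1) acc=47 (h:47 v:7)

dataflow = WS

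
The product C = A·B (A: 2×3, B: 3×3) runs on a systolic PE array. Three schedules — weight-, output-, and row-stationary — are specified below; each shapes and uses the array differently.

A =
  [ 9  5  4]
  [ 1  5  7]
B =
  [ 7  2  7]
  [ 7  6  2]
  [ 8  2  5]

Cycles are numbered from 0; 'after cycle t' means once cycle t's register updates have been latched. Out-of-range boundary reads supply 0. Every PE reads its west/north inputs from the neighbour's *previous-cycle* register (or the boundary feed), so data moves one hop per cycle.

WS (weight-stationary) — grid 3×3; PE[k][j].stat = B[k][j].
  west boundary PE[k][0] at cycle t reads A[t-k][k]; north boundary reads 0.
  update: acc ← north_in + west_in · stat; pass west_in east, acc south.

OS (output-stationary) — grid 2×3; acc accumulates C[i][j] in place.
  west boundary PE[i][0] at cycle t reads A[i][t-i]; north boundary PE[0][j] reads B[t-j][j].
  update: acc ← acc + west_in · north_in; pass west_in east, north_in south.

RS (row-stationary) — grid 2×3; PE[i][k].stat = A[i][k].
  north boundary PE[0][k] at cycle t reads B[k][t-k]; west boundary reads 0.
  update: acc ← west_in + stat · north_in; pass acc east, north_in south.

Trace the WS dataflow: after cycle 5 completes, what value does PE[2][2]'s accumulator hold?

PE[2][2].acc = 52

WS 3×3: PE[2][2] cycle-by-cycle (with neighbour feeds):
  cycle 0: PE[1][2] → acc 0, east 0, south 0
  cycle 0: PE[2][1] → acc 0, east 0, south 0
  cycle 0: PE[2][2] → acc 0, east 0, south 0
  cycle 1: PE[1][2] → acc 0, east 0, south 0
  cycle 1: PE[2][1] → acc 0, east 0, south 0
  cycle 1: PE[2][2] → acc 0, east 0, south 0
  cycle 2: PE[1][2] → acc 0, east 0, south 0
  cycle 2: PE[2][1] → acc 0, east 0, south 0
  cycle 2: PE[2][2] → acc 0, east 0, south 0
  cycle 3: PE[1][2] → acc 73, east 5, south 73
  cycle 3: PE[2][1] → acc 56, east 4, south 56
  cycle 3: PE[2][2] → acc 0, east 0, south 0
  cycle 4: PE[1][2] → acc 17, east 5, south 17
  cycle 4: PE[2][1] → acc 46, east 7, south 46
  cycle 4: PE[2][2] → acc 93, east 4, south 93
  cycle 5: PE[1][2] → acc 0, east 0, south 0
  cycle 5: PE[2][1] → acc 0, east 0, south 0
  cycle 5: PE[2][2] → acc 52, east 7, south 52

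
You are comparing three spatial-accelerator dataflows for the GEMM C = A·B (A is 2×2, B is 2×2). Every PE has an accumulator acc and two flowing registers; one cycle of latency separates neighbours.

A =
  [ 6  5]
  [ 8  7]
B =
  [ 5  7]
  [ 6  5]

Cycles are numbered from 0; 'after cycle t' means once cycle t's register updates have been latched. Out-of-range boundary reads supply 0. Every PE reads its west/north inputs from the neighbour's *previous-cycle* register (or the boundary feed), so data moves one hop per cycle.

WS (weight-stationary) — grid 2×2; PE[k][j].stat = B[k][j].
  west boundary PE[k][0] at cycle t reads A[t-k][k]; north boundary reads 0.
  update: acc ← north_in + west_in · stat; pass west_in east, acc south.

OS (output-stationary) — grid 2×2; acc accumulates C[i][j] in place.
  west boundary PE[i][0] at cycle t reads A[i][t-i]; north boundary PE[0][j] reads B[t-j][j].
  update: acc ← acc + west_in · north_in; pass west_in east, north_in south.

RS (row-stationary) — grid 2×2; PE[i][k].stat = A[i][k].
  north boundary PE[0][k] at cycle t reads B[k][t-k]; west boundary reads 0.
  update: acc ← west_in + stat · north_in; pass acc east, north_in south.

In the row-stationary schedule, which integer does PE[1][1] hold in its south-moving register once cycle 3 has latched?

register = 5

RS on a 2×2 grid — tracing PE[1][1] and its feeders:
  t=0 PE[0][1]: acc=0 h=0 v=0
  t=0 PE[1][0]: acc=0 h=0 v=0
  t=0 PE[1][1]: acc=0 h=0 v=0
  t=1 PE[0][1]: acc=60 h=60 v=6
  t=1 PE[1][0]: acc=40 h=40 v=5
  t=1 PE[1][1]: acc=0 h=0 v=0
  t=2 PE[0][1]: acc=67 h=67 v=5
  t=2 PE[1][0]: acc=56 h=56 v=7
  t=2 PE[1][1]: acc=82 h=82 v=6
  t=3 PE[0][1]: acc=0 h=0 v=0
  t=3 PE[1][0]: acc=0 h=0 v=0
  t=3 PE[1][1]: acc=91 h=91 v=5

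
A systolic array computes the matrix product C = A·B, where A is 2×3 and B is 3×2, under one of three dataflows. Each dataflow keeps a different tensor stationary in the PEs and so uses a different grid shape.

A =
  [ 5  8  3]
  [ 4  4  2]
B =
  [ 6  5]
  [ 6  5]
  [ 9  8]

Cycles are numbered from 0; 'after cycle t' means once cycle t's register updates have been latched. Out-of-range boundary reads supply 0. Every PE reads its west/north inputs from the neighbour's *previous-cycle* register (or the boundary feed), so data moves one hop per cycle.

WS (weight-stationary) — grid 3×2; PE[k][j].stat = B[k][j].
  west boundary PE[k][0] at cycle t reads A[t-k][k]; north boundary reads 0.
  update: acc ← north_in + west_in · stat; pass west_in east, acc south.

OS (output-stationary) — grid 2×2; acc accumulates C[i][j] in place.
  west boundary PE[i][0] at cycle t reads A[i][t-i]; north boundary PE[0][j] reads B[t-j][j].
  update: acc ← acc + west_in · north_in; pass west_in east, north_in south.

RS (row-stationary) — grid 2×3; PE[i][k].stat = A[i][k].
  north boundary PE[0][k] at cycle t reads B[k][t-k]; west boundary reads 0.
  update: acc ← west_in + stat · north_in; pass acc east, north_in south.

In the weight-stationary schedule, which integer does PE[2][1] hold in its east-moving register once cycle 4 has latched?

Tracing WS — 3×2 array, target PE[2][1]:
  @0  [1,1]  acc 0  |  →0  ↓0
  @0  [2,0]  acc 0  |  →0  ↓0
  @0  [2,1]  acc 0  |  →0  ↓0
  @1  [1,1]  acc 0  |  →0  ↓0
  @1  [2,0]  acc 0  |  →0  ↓0
  @1  [2,1]  acc 0  |  →0  ↓0
  @2  [1,1]  acc 65  |  →8  ↓65
  @2  [2,0]  acc 105  |  →3  ↓105
  @2  [2,1]  acc 0  |  →0  ↓0
  @3  [1,1]  acc 40  |  →4  ↓40
  @3  [2,0]  acc 66  |  →2  ↓66
  @3  [2,1]  acc 89  |  →3  ↓89
  @4  [1,1]  acc 0  |  →0  ↓0
  @4  [2,0]  acc 0  |  →0  ↓0
  @4  [2,1]  acc 56  |  →2  ↓56

register = 2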